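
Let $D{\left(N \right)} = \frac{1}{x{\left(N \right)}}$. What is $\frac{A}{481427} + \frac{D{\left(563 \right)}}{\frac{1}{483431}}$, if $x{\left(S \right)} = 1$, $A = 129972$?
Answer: $\frac{232736866009}{481427} \approx 4.8343 \cdot 10^{5}$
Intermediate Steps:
$D{\left(N \right)} = 1$ ($D{\left(N \right)} = 1^{-1} = 1$)
$\frac{A}{481427} + \frac{D{\left(563 \right)}}{\frac{1}{483431}} = \frac{129972}{481427} + 1 \frac{1}{\frac{1}{483431}} = 129972 \cdot \frac{1}{481427} + 1 \frac{1}{\frac{1}{483431}} = \frac{129972}{481427} + 1 \cdot 483431 = \frac{129972}{481427} + 483431 = \frac{232736866009}{481427}$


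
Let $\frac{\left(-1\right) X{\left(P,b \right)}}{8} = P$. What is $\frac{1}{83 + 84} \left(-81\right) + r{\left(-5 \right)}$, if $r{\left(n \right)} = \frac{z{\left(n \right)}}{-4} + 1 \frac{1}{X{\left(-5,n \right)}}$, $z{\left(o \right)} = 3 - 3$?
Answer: $- \frac{3073}{6680} \approx -0.46003$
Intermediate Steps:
$X{\left(P,b \right)} = - 8 P$
$z{\left(o \right)} = 0$ ($z{\left(o \right)} = 3 - 3 = 0$)
$r{\left(n \right)} = \frac{1}{40}$ ($r{\left(n \right)} = \frac{0}{-4} + 1 \frac{1}{\left(-8\right) \left(-5\right)} = 0 \left(- \frac{1}{4}\right) + 1 \cdot \frac{1}{40} = 0 + 1 \cdot \frac{1}{40} = 0 + \frac{1}{40} = \frac{1}{40}$)
$\frac{1}{83 + 84} \left(-81\right) + r{\left(-5 \right)} = \frac{1}{83 + 84} \left(-81\right) + \frac{1}{40} = \frac{1}{167} \left(-81\right) + \frac{1}{40} = - \frac{81}{167} + \frac{1}{40} = - \frac{3073}{6680}$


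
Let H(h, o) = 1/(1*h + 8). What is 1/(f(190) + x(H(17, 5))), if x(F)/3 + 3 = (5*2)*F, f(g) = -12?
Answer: -5/99 ≈ -0.050505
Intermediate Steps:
H(h, o) = 1/(8 + h) (H(h, o) = 1/(h + 8) = 1/(8 + h))
x(F) = -9 + 30*F (x(F) = -9 + 3*((5*2)*F) = -9 + 3*(10*F) = -9 + 30*F)
1/(f(190) + x(H(17, 5))) = 1/(-12 + (-9 + 30/(8 + 17))) = 1/(-12 + (-9 + 30/25)) = 1/(-12 + (-9 + 30*(1/25))) = 1/(-12 + (-9 + 6/5)) = 1/(-12 - 39/5) = 1/(-99/5) = -5/99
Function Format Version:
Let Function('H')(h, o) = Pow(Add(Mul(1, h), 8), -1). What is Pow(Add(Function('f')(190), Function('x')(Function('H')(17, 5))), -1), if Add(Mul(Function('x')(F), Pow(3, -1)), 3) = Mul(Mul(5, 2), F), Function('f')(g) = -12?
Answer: Rational(-5, 99) ≈ -0.050505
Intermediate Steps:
Function('H')(h, o) = Pow(Add(8, h), -1) (Function('H')(h, o) = Pow(Add(h, 8), -1) = Pow(Add(8, h), -1))
Function('x')(F) = Add(-9, Mul(30, F)) (Function('x')(F) = Add(-9, Mul(3, Mul(Mul(5, 2), F))) = Add(-9, Mul(3, Mul(10, F))) = Add(-9, Mul(30, F)))
Pow(Add(Function('f')(190), Function('x')(Function('H')(17, 5))), -1) = Pow(Add(-12, Add(-9, Mul(30, Pow(Add(8, 17), -1)))), -1) = Pow(Add(-12, Add(-9, Mul(30, Pow(25, -1)))), -1) = Pow(Add(-12, Add(-9, Mul(30, Rational(1, 25)))), -1) = Pow(Add(-12, Add(-9, Rational(6, 5))), -1) = Pow(Add(-12, Rational(-39, 5)), -1) = Pow(Rational(-99, 5), -1) = Rational(-5, 99)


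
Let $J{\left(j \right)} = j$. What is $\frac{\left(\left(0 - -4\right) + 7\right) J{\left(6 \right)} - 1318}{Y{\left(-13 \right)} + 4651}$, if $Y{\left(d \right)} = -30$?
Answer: $- \frac{1252}{4621} \approx -0.27094$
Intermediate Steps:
$\frac{\left(\left(0 - -4\right) + 7\right) J{\left(6 \right)} - 1318}{Y{\left(-13 \right)} + 4651} = \frac{\left(\left(0 - -4\right) + 7\right) 6 - 1318}{-30 + 4651} = \frac{\left(\left(0 + 4\right) + 7\right) 6 - 1318}{4621} = \left(\left(4 + 7\right) 6 - 1318\right) \frac{1}{4621} = \left(11 \cdot 6 - 1318\right) \frac{1}{4621} = \left(66 - 1318\right) \frac{1}{4621} = \left(-1252\right) \frac{1}{4621} = - \frac{1252}{4621}$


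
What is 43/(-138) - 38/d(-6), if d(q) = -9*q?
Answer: -1261/1242 ≈ -1.0153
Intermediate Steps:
43/(-138) - 38/d(-6) = 43/(-138) - 38/((-9*(-6))) = 43*(-1/138) - 38/54 = -43/138 - 38*1/54 = -43/138 - 19/27 = -1261/1242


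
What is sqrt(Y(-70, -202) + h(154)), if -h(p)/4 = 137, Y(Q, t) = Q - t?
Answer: 4*I*sqrt(26) ≈ 20.396*I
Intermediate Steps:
h(p) = -548 (h(p) = -4*137 = -548)
sqrt(Y(-70, -202) + h(154)) = sqrt((-70 - 1*(-202)) - 548) = sqrt((-70 + 202) - 548) = sqrt(132 - 548) = sqrt(-416) = 4*I*sqrt(26)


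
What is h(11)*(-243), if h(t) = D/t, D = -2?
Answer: 486/11 ≈ 44.182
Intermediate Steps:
h(t) = -2/t
h(11)*(-243) = -2/11*(-243) = 486/11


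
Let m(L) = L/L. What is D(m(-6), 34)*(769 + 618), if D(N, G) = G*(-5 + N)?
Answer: -188632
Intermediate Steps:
m(L) = 1
D(m(-6), 34)*(769 + 618) = (34*(-5 + 1))*(769 + 618) = (34*(-4))*1387 = -136*1387 = -188632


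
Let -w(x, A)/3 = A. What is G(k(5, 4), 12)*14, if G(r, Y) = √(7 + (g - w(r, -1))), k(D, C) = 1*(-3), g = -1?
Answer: 14*√3 ≈ 24.249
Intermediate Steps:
w(x, A) = -3*A
k(D, C) = -3
G(r, Y) = √3 (G(r, Y) = √(7 + (-1 - (-3)*(-1))) = √(7 + (-1 - 1*3)) = √(7 + (-1 - 3)) = √(7 - 4) = √3)
G(k(5, 4), 12)*14 = √3*14 = 14*√3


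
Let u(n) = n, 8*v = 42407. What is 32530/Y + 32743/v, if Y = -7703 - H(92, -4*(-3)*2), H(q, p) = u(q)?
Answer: 132470754/66112513 ≈ 2.0037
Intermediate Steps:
v = 42407/8 (v = (⅛)*42407 = 42407/8 ≈ 5300.9)
H(q, p) = q
Y = -7795 (Y = -7703 - 1*92 = -7703 - 92 = -7795)
32530/Y + 32743/v = 32530/(-7795) + 32743/(42407/8) = 32530*(-1/7795) + 32743*(8/42407) = -6506/1559 + 261944/42407 = 132470754/66112513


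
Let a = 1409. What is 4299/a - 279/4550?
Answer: 19167339/6410950 ≈ 2.9898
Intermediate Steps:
4299/a - 279/4550 = 4299/1409 - 279/4550 = 19167339/6410950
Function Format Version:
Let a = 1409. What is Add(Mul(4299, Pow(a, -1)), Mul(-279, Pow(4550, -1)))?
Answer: Rational(19167339, 6410950) ≈ 2.9898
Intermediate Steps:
Add(Mul(4299, Pow(a, -1)), Mul(-279, Pow(4550, -1))) = Add(Mul(4299, Pow(1409, -1)), Mul(-279, Pow(4550, -1))) = Add(Mul(4299, Rational(1, 1409)), Mul(-279, Rational(1, 4550))) = Add(Rational(4299, 1409), Rational(-279, 4550)) = Rational(19167339, 6410950)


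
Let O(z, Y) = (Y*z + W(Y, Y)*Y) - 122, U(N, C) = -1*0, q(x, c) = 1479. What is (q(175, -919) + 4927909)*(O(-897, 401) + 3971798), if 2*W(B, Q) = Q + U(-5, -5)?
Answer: 18201171198746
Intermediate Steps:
U(N, C) = 0
W(B, Q) = Q/2 (W(B, Q) = (Q + 0)/2 = Q/2)
O(z, Y) = -122 + Y²/2 + Y*z (O(z, Y) = (Y*z + (Y/2)*Y) - 122 = (Y*z + Y²/2) - 122 = (Y²/2 + Y*z) - 122 = -122 + Y²/2 + Y*z)
(q(175, -919) + 4927909)*(O(-897, 401) + 3971798) = (1479 + 4927909)*((-122 + (½)*401² + 401*(-897)) + 3971798) = 4929388*((-122 + (½)*160801 - 359697) + 3971798) = 4929388*((-122 + 160801/2 - 359697) + 3971798) = 4929388*(-558837/2 + 3971798) = 4929388*(7384759/2) = 18201171198746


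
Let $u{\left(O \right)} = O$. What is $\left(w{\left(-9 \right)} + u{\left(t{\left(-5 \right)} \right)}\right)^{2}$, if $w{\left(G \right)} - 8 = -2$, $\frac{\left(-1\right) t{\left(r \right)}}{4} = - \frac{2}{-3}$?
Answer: $\frac{100}{9} \approx 11.111$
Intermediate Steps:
$t{\left(r \right)} = - \frac{8}{3}$ ($t{\left(r \right)} = - 4 \left(- \frac{2}{-3}\right) = - 4 \left(\left(-2\right) \left(- \frac{1}{3}\right)\right) = \left(-4\right) \frac{2}{3} = - \frac{8}{3}$)
$w{\left(G \right)} = 6$ ($w{\left(G \right)} = 8 - 2 = 6$)
$\left(w{\left(-9 \right)} + u{\left(t{\left(-5 \right)} \right)}\right)^{2} = \left(6 - \frac{8}{3}\right)^{2} = \left(\frac{10}{3}\right)^{2} = \frac{100}{9}$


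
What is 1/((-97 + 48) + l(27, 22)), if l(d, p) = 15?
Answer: -1/34 ≈ -0.029412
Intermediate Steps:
1/((-97 + 48) + l(27, 22)) = 1/((-97 + 48) + 15) = 1/(-49 + 15) = 1/(-34) = -1/34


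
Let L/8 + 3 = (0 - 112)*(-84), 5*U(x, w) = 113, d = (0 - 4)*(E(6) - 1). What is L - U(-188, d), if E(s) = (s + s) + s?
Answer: 376087/5 ≈ 75217.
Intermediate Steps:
E(s) = 3*s (E(s) = 2*s + s = 3*s)
d = -68 (d = (0 - 4)*(3*6 - 1) = -4*(18 - 1) = -4*17 = -68)
U(x, w) = 113/5 (U(x, w) = (⅕)*113 = 113/5)
L = 75240 (L = -24 + 8*((0 - 112)*(-84)) = -24 + 8*(-112*(-84)) = -24 + 8*9408 = -24 + 75264 = 75240)
L - U(-188, d) = 75240 - 1*113/5 = 75240 - 113/5 = 376087/5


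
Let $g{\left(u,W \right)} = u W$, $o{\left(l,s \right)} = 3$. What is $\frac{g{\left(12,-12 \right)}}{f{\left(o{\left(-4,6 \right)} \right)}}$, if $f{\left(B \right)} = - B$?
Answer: $48$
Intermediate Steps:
$g{\left(u,W \right)} = W u$
$\frac{g{\left(12,-12 \right)}}{f{\left(o{\left(-4,6 \right)} \right)}} = \frac{\left(-12\right) 12}{\left(-1\right) 3} = - \frac{144}{-3} = \left(-144\right) \left(- \frac{1}{3}\right) = 48$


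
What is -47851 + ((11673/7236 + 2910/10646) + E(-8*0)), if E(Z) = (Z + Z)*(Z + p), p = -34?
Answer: -204779468141/4279692 ≈ -47849.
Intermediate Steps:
E(Z) = 2*Z*(-34 + Z) (E(Z) = (Z + Z)*(Z - 34) = (2*Z)*(-34 + Z) = 2*Z*(-34 + Z))
-47851 + ((11673/7236 + 2910/10646) + E(-8*0)) = -47851 + ((11673/7236 + 2910/10646) + 2*(-8*0)*(-34 - 8*0)) = -47851 + ((11673*(1/7236) + 2910*(1/10646)) + 2*0*(-34 + 0)) = -47851 + ((1297/804 + 1455/5323) + 2*0*(-34)) = -47851 + (8073751/4279692 + 0) = -47851 + 8073751/4279692 = -204779468141/4279692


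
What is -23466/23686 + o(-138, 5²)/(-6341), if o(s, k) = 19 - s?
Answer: -76258304/75096463 ≈ -1.0155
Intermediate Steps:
-23466/23686 + o(-138, 5²)/(-6341) = -23466/23686 + (19 - 1*(-138))/(-6341) = -23466*1/23686 + (19 + 138)*(-1/6341) = -11733/11843 + 157*(-1/6341) = -11733/11843 - 157/6341 = -76258304/75096463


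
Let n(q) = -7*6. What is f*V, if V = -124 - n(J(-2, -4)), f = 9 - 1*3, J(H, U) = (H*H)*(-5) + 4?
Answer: -492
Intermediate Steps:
J(H, U) = 4 - 5*H² (J(H, U) = H²*(-5) + 4 = -5*H² + 4 = 4 - 5*H²)
f = 6 (f = 9 - 3 = 6)
n(q) = -42
V = -82 (V = -124 - 1*(-42) = -124 + 42 = -82)
f*V = 6*(-82) = -492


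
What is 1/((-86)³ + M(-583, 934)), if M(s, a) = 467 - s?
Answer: -1/635006 ≈ -1.5748e-6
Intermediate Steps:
1/((-86)³ + M(-583, 934)) = 1/((-86)³ + (467 - 1*(-583))) = 1/(-636056 + (467 + 583)) = 1/(-636056 + 1050) = 1/(-635006) = -1/635006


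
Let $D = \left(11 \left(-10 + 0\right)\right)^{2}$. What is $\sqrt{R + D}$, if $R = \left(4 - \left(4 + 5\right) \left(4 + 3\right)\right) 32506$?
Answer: $i \sqrt{1905754} \approx 1380.5 i$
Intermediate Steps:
$D = 12100$ ($D = \left(11 \left(-10\right)\right)^{2} = \left(-110\right)^{2} = 12100$)
$R = -1917854$ ($R = \left(4 - 9 \cdot 7\right) 32506 = \left(4 - 63\right) 32506 = \left(-59\right) 32506 = -1917854$)
$\sqrt{R + D} = \sqrt{-1917854 + 12100} = \sqrt{-1905754} = i \sqrt{1905754}$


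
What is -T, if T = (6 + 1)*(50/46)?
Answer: -175/23 ≈ -7.6087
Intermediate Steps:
T = 175/23 (T = 7*(50*(1/46)) = 7*(25/23) = 175/23 ≈ 7.6087)
-T = -1*175/23 = -175/23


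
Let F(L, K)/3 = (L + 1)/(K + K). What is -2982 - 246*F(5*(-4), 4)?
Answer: -4917/4 ≈ -1229.3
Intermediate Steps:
F(L, K) = 3*(1 + L)/(2*K) (F(L, K) = 3*((L + 1)/(K + K)) = 3*((1 + L)/((2*K))) = 3*((1 + L)*(1/(2*K))) = 3*((1 + L)/(2*K)) = 3*(1 + L)/(2*K))
-2982 - 246*F(5*(-4), 4) = -2982 - 246*(3/2)*(1 + 5*(-4))/4 = -2982 - 246*(3/2)*(¼)*(1 - 20) = -2982 - 246*(3/2)*(¼)*(-19) = -2982 - 246*(-57)/8 = -2982 - 1*(-7011/4) = -2982 + 7011/4 = -4917/4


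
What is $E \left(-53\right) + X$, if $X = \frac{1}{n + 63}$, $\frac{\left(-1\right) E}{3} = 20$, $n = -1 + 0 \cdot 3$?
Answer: $\frac{197161}{62} \approx 3180.0$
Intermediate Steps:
$n = -1$ ($n = -1 + 0 = -1$)
$E = -60$ ($E = \left(-3\right) 20 = -60$)
$X = \frac{1}{62}$ ($X = \frac{1}{-1 + 63} = \frac{1}{62} \approx 0.016129$)
$E \left(-53\right) + X = \left(-60\right) \left(-53\right) + \frac{1}{62} = 3180 + \frac{1}{62} = \frac{197161}{62}$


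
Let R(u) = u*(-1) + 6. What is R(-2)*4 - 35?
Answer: -3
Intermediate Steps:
R(u) = 6 - u (R(u) = -u + 6 = 6 - u)
R(-2)*4 - 35 = (6 - 1*(-2))*4 - 35 = (6 + 2)*4 - 35 = 8*4 - 35 = 32 - 35 = -3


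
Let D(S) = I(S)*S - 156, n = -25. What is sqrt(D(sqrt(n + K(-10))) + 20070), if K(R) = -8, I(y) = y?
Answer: 141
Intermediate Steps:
D(S) = -156 + S**2 (D(S) = S*S - 156 = S**2 - 156 = -156 + S**2)
sqrt(D(sqrt(n + K(-10))) + 20070) = sqrt((-156 + (sqrt(-25 - 8))**2) + 20070) = sqrt((-156 + (sqrt(-33))**2) + 20070) = sqrt((-156 + (I*sqrt(33))**2) + 20070) = sqrt((-156 - 33) + 20070) = sqrt(-189 + 20070) = sqrt(19881) = 141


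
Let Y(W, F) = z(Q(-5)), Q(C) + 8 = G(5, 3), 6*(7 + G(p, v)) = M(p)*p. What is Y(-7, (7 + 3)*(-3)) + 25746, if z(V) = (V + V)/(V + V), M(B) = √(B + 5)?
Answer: 25747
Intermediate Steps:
M(B) = √(5 + B)
G(p, v) = -7 + p*√(5 + p)/6 (G(p, v) = -7 + (√(5 + p)*p)/6 = -7 + (p*√(5 + p))/6 = -7 + p*√(5 + p)/6)
Q(C) = -15 + 5*√10/6 (Q(C) = -8 + (-7 + (⅙)*5*√(5 + 5)) = -8 + (-7 + (⅙)*5*√10) = -8 + (-7 + 5*√10/6) = -15 + 5*√10/6)
z(V) = 1 (z(V) = (2*V)/((2*V)) = (2*V)*(1/(2*V)) = 1)
Y(W, F) = 1
Y(-7, (7 + 3)*(-3)) + 25746 = 1 + 25746 = 25747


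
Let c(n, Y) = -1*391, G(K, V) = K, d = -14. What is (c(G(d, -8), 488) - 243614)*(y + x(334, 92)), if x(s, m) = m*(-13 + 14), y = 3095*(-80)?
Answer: 60393189540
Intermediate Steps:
y = -247600
c(n, Y) = -391
x(s, m) = m (x(s, m) = m*1 = m)
(c(G(d, -8), 488) - 243614)*(y + x(334, 92)) = (-391 - 243614)*(-247600 + 92) = -244005*(-247508) = 60393189540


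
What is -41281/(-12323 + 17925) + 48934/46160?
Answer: -407850673/64647080 ≈ -6.3089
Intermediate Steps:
-41281/(-12323 + 17925) + 48934/46160 = -41281/5602 + 48934*(1/46160) = -41281*1/5602 + 24467/23080 = -41281/5602 + 24467/23080 = -407850673/64647080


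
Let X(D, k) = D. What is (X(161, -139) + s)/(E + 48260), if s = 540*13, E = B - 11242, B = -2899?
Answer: 7181/34119 ≈ 0.21047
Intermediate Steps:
E = -14141 (E = -2899 - 11242 = -14141)
s = 7020
(X(161, -139) + s)/(E + 48260) = (161 + 7020)/(-14141 + 48260) = 7181/34119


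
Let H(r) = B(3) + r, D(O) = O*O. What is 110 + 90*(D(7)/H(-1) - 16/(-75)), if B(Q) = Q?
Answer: 11671/5 ≈ 2334.2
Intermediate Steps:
D(O) = O**2
H(r) = 3 + r
110 + 90*(D(7)/H(-1) - 16/(-75)) = 110 + 90*(7**2/(3 - 1) - 16/(-75)) = 110 + 90*(49/2 - 16*(-1/75)) = 110 + 90*(49*(1/2) + 16/75) = 110 + 90*(49/2 + 16/75) = 110 + 90*(3707/150) = 110 + 11121/5 = 11671/5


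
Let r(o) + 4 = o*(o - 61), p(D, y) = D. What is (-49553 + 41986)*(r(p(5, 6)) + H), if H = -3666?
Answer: 29889650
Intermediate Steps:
r(o) = -4 + o*(-61 + o) (r(o) = -4 + o*(o - 61) = -4 + o*(-61 + o))
(-49553 + 41986)*(r(p(5, 6)) + H) = (-49553 + 41986)*((-4 + 5**2 - 61*5) - 3666) = -7567*((-4 + 25 - 305) - 3666) = -7567*(-284 - 3666) = -7567*(-3950) = 29889650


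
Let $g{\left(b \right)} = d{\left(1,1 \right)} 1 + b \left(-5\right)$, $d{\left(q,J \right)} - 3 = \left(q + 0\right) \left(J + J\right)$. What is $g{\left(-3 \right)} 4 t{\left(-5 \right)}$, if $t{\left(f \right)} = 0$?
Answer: $0$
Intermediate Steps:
$d{\left(q,J \right)} = 3 + 2 J q$ ($d{\left(q,J \right)} = 3 + \left(q + 0\right) \left(J + J\right) = 3 + q 2 J = 3 + 2 J q$)
$g{\left(b \right)} = 5 - 5 b$ ($g{\left(b \right)} = \left(3 + 2 \cdot 1 \cdot 1\right) 1 + b \left(-5\right) = \left(3 + 2\right) 1 - 5 b = 5 \cdot 1 - 5 b = 5 - 5 b$)
$g{\left(-3 \right)} 4 t{\left(-5 \right)} = \left(5 - -15\right) 4 \cdot 0 = \left(5 + 15\right) 4 \cdot 0 = 20 \cdot 4 \cdot 0 = 80 \cdot 0 = 0$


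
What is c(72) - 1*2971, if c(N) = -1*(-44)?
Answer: -2927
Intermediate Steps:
c(N) = 44
c(72) - 1*2971 = 44 - 1*2971 = 44 - 2971 = -2927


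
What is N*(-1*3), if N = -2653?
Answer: 7959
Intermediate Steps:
N*(-1*3) = -(-2653)*3 = -2653*(-3) = 7959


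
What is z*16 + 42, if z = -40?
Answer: -598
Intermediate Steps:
z*16 + 42 = -40*16 + 42 = -640 + 42 = -598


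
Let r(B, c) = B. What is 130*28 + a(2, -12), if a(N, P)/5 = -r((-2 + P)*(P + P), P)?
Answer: 1960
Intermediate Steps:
a(N, P) = -10*P*(-2 + P) (a(N, P) = 5*(-(-2 + P)*(P + P)) = 5*(-(-2 + P)*2*P) = 5*(-2*P*(-2 + P)) = -10*P*(-2 + P))
130*28 + a(2, -12) = 130*28 + 10*(-12)*(2 - 1*(-12)) = 3640 + 10*(-12)*(2 + 12) = 3640 + 10*(-12)*14 = 3640 - 1680 = 1960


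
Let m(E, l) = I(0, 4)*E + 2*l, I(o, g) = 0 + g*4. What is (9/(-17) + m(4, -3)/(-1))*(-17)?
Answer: 995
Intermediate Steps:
I(o, g) = 4*g (I(o, g) = 0 + 4*g = 4*g)
m(E, l) = 2*l + 16*E (m(E, l) = (4*4)*E + 2*l = 16*E + 2*l = 2*l + 16*E)
(9/(-17) + m(4, -3)/(-1))*(-17) = (9/(-17) + (2*(-3) + 16*4)/(-1))*(-17) = (9*(-1/17) + (-6 + 64)*(-1))*(-17) = (-9/17 + 58*(-1))*(-17) = (-9/17 - 58)*(-17) = -995/17*(-17) = 995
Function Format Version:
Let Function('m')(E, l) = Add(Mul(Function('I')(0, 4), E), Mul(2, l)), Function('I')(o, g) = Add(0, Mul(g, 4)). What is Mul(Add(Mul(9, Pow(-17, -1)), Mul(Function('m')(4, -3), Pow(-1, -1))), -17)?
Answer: 995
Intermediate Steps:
Function('I')(o, g) = Mul(4, g) (Function('I')(o, g) = Add(0, Mul(4, g)) = Mul(4, g))
Function('m')(E, l) = Add(Mul(2, l), Mul(16, E)) (Function('m')(E, l) = Add(Mul(Mul(4, 4), E), Mul(2, l)) = Add(Mul(16, E), Mul(2, l)) = Add(Mul(2, l), Mul(16, E)))
Mul(Add(Mul(9, Pow(-17, -1)), Mul(Function('m')(4, -3), Pow(-1, -1))), -17) = Mul(Add(Mul(9, Pow(-17, -1)), Mul(Add(Mul(2, -3), Mul(16, 4)), Pow(-1, -1))), -17) = Mul(Add(Mul(9, Rational(-1, 17)), Mul(Add(-6, 64), -1)), -17) = Mul(Add(Rational(-9, 17), Mul(58, -1)), -17) = Mul(Add(Rational(-9, 17), -58), -17) = Mul(Rational(-995, 17), -17) = 995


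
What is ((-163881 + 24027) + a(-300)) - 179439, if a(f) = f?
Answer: -319593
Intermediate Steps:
((-163881 + 24027) + a(-300)) - 179439 = ((-163881 + 24027) - 300) - 179439 = (-139854 - 300) - 179439 = -140154 - 179439 = -319593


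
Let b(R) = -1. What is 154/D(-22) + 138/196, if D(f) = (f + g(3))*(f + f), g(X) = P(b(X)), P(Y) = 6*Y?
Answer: 325/392 ≈ 0.82908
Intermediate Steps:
g(X) = -6 (g(X) = 6*(-1) = -6)
D(f) = 2*f*(-6 + f) (D(f) = (f - 6)*(f + f) = (-6 + f)*(2*f) = 2*f*(-6 + f))
154/D(-22) + 138/196 = 154/((2*(-22)*(-6 - 22))) + 138/196 = 154/((2*(-22)*(-28))) + 138*(1/196) = 154/1232 + 69/98 = 154*(1/1232) + 69/98 = ⅛ + 69/98 = 325/392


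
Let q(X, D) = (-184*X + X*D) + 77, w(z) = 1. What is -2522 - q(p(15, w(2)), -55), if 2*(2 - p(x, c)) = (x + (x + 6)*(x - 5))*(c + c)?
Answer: -55896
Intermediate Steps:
p(x, c) = 2 - c*(x + (-5 + x)*(6 + x)) (p(x, c) = 2 - (x + (x + 6)*(x - 5))*(c + c)/2 = 2 - (x + (6 + x)*(-5 + x))*2*c/2 = 2 - (x + (-5 + x)*(6 + x))*2*c/2 = 2 - c*(x + (-5 + x)*(6 + x)))
q(X, D) = 77 - 184*X + D*X (q(X, D) = (-184*X + D*X) + 77 = 77 - 184*X + D*X)
-2522 - q(p(15, w(2)), -55) = -2522 - (77 - 184*(2 + 30*1 - 1*1*15² - 2*1*15) - 55*(2 + 30*1 - 1*1*15² - 2*1*15)) = -2522 - (77 - 184*(2 + 30 - 1*1*225 - 30) - 55*(2 + 30 - 1*1*225 - 30)) = -2522 - (77 - 184*(2 + 30 - 225 - 30) - 55*(2 + 30 - 225 - 30)) = -2522 - (77 - 184*(-223) - 55*(-223)) = -2522 - (77 + 41032 + 12265) = -2522 - 1*53374 = -2522 - 53374 = -55896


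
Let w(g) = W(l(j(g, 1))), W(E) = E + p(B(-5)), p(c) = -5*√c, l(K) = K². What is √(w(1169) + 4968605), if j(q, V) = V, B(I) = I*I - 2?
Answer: √(4968606 - 5*√23) ≈ 2229.0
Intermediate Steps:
B(I) = -2 + I² (B(I) = I² - 2 = -2 + I²)
W(E) = E - 5*√23 (W(E) = E - 5*√(-2 + (-5)²) = E - 5*√(-2 + 25) = E - 5*√23)
w(g) = 1 - 5*√23 (w(g) = 1² - 5*√23 = 1 - 5*√23)
√(w(1169) + 4968605) = √((1 - 5*√23) + 4968605) = √(4968606 - 5*√23)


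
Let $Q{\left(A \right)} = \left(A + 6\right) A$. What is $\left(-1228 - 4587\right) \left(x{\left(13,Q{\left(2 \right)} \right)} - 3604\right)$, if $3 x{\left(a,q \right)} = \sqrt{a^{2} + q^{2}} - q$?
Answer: $\frac{62964820}{3} - \frac{29075 \sqrt{17}}{3} \approx 2.0948 \cdot 10^{7}$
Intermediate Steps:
$Q{\left(A \right)} = A \left(6 + A\right)$ ($Q{\left(A \right)} = \left(6 + A\right) A = A \left(6 + A\right)$)
$x{\left(a,q \right)} = - \frac{q}{3} + \frac{\sqrt{a^{2} + q^{2}}}{3}$ ($x{\left(a,q \right)} = \frac{\sqrt{a^{2} + q^{2}} - q}{3} = - \frac{q}{3} + \frac{\sqrt{a^{2} + q^{2}}}{3}$)
$\left(-1228 - 4587\right) \left(x{\left(13,Q{\left(2 \right)} \right)} - 3604\right) = \left(-1228 - 4587\right) \left(\left(- \frac{2 \left(6 + 2\right)}{3} + \frac{\sqrt{13^{2} + \left(2 \left(6 + 2\right)\right)^{2}}}{3}\right) - 3604\right) = - 5815 \left(\left(- \frac{2 \cdot 8}{3} + \frac{\sqrt{169 + \left(2 \cdot 8\right)^{2}}}{3}\right) - 3604\right) = - 5815 \left(\left(\left(- \frac{1}{3}\right) 16 + \frac{\sqrt{169 + 16^{2}}}{3}\right) - 3604\right) = - 5815 \left(\left(- \frac{16}{3} + \frac{\sqrt{169 + 256}}{3}\right) - 3604\right) = - 5815 \left(\left(- \frac{16}{3} + \frac{\sqrt{425}}{3}\right) - 3604\right) = - 5815 \left(\left(- \frac{16}{3} + \frac{5 \sqrt{17}}{3}\right) - 3604\right) = - 5815 \left(- \frac{10828}{3} + \frac{5 \sqrt{17}}{3}\right) = \frac{62964820}{3} - \frac{29075 \sqrt{17}}{3}$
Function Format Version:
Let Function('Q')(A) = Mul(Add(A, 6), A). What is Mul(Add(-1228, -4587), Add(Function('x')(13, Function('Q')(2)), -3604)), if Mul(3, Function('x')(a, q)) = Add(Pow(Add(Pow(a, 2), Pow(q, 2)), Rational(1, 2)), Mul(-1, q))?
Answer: Add(Rational(62964820, 3), Mul(Rational(-29075, 3), Pow(17, Rational(1, 2)))) ≈ 2.0948e+7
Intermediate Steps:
Function('Q')(A) = Mul(A, Add(6, A)) (Function('Q')(A) = Mul(Add(6, A), A) = Mul(A, Add(6, A)))
Function('x')(a, q) = Add(Mul(Rational(-1, 3), q), Mul(Rational(1, 3), Pow(Add(Pow(a, 2), Pow(q, 2)), Rational(1, 2)))) (Function('x')(a, q) = Mul(Rational(1, 3), Add(Pow(Add(Pow(a, 2), Pow(q, 2)), Rational(1, 2)), Mul(-1, q))) = Add(Mul(Rational(-1, 3), q), Mul(Rational(1, 3), Pow(Add(Pow(a, 2), Pow(q, 2)), Rational(1, 2)))))
Mul(Add(-1228, -4587), Add(Function('x')(13, Function('Q')(2)), -3604)) = Mul(Add(-1228, -4587), Add(Add(Mul(Rational(-1, 3), Mul(2, Add(6, 2))), Mul(Rational(1, 3), Pow(Add(Pow(13, 2), Pow(Mul(2, Add(6, 2)), 2)), Rational(1, 2)))), -3604)) = Mul(-5815, Add(Add(Mul(Rational(-1, 3), Mul(2, 8)), Mul(Rational(1, 3), Pow(Add(169, Pow(Mul(2, 8), 2)), Rational(1, 2)))), -3604)) = Mul(-5815, Add(Add(Mul(Rational(-1, 3), 16), Mul(Rational(1, 3), Pow(Add(169, Pow(16, 2)), Rational(1, 2)))), -3604)) = Mul(-5815, Add(Add(Rational(-16, 3), Mul(Rational(1, 3), Pow(Add(169, 256), Rational(1, 2)))), -3604)) = Mul(-5815, Add(Add(Rational(-16, 3), Mul(Rational(1, 3), Pow(425, Rational(1, 2)))), -3604)) = Mul(-5815, Add(Add(Rational(-16, 3), Mul(Rational(1, 3), Mul(5, Pow(17, Rational(1, 2))))), -3604)) = Mul(-5815, Add(Add(Rational(-16, 3), Mul(Rational(5, 3), Pow(17, Rational(1, 2)))), -3604)) = Mul(-5815, Add(Rational(-10828, 3), Mul(Rational(5, 3), Pow(17, Rational(1, 2))))) = Add(Rational(62964820, 3), Mul(Rational(-29075, 3), Pow(17, Rational(1, 2))))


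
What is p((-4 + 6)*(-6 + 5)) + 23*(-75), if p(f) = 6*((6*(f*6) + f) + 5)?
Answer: -2139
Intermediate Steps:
p(f) = 30 + 222*f (p(f) = 6*((6*(6*f) + f) + 5) = 6*((36*f + f) + 5) = 6*(37*f + 5) = 6*(5 + 37*f) = 30 + 222*f)
p((-4 + 6)*(-6 + 5)) + 23*(-75) = (30 + 222*((-4 + 6)*(-6 + 5))) + 23*(-75) = (30 + 222*(2*(-1))) - 1725 = (30 + 222*(-2)) - 1725 = (30 - 444) - 1725 = -414 - 1725 = -2139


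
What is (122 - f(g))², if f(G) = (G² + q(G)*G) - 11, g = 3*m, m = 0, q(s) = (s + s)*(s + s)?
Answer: 17689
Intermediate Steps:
q(s) = 4*s² (q(s) = (2*s)*(2*s) = 4*s²)
g = 0 (g = 3*0 = 0)
f(G) = -11 + G² + 4*G³ (f(G) = (G² + (4*G²)*G) - 11 = (G² + 4*G³) - 11 = -11 + G² + 4*G³)
(122 - f(g))² = (122 - (-11 + 0² + 4*0³))² = (122 - (-11 + 0 + 4*0))² = (122 - (-11 + 0 + 0))² = (122 - 1*(-11))² = (122 + 11)² = 133² = 17689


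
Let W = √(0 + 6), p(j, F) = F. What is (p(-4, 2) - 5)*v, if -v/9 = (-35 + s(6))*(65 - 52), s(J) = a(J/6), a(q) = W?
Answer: -12285 + 351*√6 ≈ -11425.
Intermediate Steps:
W = √6 ≈ 2.4495
a(q) = √6
s(J) = √6
v = 4095 - 117*√6 (v = -9*(-35 + √6)*(65 - 52) = -9*(-35 + √6)*13 = -9*(-455 + 13*√6) = 4095 - 117*√6 ≈ 3808.4)
(p(-4, 2) - 5)*v = (2 - 5)*(4095 - 117*√6) = -3*(4095 - 117*√6) = -12285 + 351*√6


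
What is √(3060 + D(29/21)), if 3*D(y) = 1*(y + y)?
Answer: √1349866/21 ≈ 55.326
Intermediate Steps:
D(y) = 2*y/3 (D(y) = (1*(y + y))/3 = (1*(2*y))/3 = (2*y)/3 = 2*y/3)
√(3060 + D(29/21)) = √(3060 + 2*(29/21)/3) = √(3060 + 2*(29*(1/21))/3) = √(3060 + (⅔)*(29/21)) = √(3060 + 58/63) = √(192838/63) = √1349866/21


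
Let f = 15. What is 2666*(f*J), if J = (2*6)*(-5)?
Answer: -2399400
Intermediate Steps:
J = -60 (J = 12*(-5) = -60)
2666*(f*J) = 2666*(15*(-60)) = 2666*(-900) = -2399400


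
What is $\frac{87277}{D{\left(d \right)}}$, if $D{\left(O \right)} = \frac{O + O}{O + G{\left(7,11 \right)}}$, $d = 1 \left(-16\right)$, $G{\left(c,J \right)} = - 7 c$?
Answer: $\frac{5673005}{32} \approx 1.7728 \cdot 10^{5}$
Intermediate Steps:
$d = -16$
$D{\left(O \right)} = \frac{2 O}{-49 + O}$ ($D{\left(O \right)} = \frac{O + O}{O - 49} = \frac{2 O}{O - 49} = \frac{2 O}{-49 + O}$)
$\frac{87277}{D{\left(d \right)}} = \frac{87277}{2 \left(-16\right) \frac{1}{-49 - 16}} = \frac{87277}{2 \left(-16\right) \frac{1}{-65}} = \frac{87277}{2 \left(-16\right) \left(- \frac{1}{65}\right)} = \frac{87277}{\frac{32}{65}} = 87277 \cdot \frac{65}{32} = \frac{5673005}{32}$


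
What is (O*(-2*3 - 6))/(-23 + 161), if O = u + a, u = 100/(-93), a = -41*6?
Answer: 45956/2139 ≈ 21.485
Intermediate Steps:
a = -246
u = -100/93 (u = 100*(-1/93) = -100/93 ≈ -1.0753)
O = -22978/93 (O = -100/93 - 246 = -22978/93 ≈ -247.08)
(O*(-2*3 - 6))/(-23 + 161) = (-22978*(-2*3 - 6)/93)/(-23 + 161) = -22978*(-6 - 6)/93/138 = -22978/93*(-12)*(1/138) = (91912/31)*(1/138) = 45956/2139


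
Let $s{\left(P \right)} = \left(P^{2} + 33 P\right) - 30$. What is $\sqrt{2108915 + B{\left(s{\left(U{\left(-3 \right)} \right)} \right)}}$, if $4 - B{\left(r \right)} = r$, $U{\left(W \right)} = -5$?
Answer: $\sqrt{2109089} \approx 1452.3$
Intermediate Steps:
$s{\left(P \right)} = -30 + P^{2} + 33 P$
$B{\left(r \right)} = 4 - r$
$\sqrt{2108915 + B{\left(s{\left(U{\left(-3 \right)} \right)} \right)}} = \sqrt{2108915 + \left(4 - \left(-30 + \left(-5\right)^{2} + 33 \left(-5\right)\right)\right)} = \sqrt{2108915 + \left(4 - \left(-30 + 25 - 165\right)\right)} = \sqrt{2108915 + \left(4 - -170\right)} = \sqrt{2108915 + \left(4 + 170\right)} = \sqrt{2108915 + 174} = \sqrt{2109089}$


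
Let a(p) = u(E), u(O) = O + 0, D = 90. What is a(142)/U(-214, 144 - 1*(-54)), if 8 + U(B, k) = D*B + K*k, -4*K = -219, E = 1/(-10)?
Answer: 1/84275 ≈ 1.1866e-5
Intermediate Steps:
E = -1/10 ≈ -0.10000
K = 219/4 (K = -1/4*(-219) = 219/4 ≈ 54.750)
u(O) = O
U(B, k) = -8 + 90*B + 219*k/4 (U(B, k) = -8 + (90*B + 219*k/4) = -8 + 90*B + 219*k/4)
a(p) = -1/10
a(142)/U(-214, 144 - 1*(-54)) = -1/(10*(-8 + 90*(-214) + 219*(144 - 1*(-54))/4)) = -1/(10*(-8 - 19260 + 219*(144 + 54)/4)) = -1/(10*(-8 - 19260 + (219/4)*198)) = -1/(10*(-8 - 19260 + 21681/2)) = -1/(10*(-16855/2)) = -1/10*(-2/16855) = 1/84275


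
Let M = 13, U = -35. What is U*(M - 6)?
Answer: -245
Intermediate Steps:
U*(M - 6) = -35*(13 - 6) = -35*7 = -245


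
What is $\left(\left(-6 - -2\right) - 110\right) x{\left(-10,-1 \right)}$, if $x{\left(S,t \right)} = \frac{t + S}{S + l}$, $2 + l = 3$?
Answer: $- \frac{418}{3} \approx -139.33$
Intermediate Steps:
$l = 1$ ($l = -2 + 3 = 1$)
$x{\left(S,t \right)} = \frac{S + t}{1 + S}$ ($x{\left(S,t \right)} = \frac{t + S}{S + 1} = \frac{S + t}{1 + S}$)
$\left(\left(-6 - -2\right) - 110\right) x{\left(-10,-1 \right)} = \left(\left(-6 - -2\right) - 110\right) \frac{-10 - 1}{1 - 10} = \left(\left(-6 + 2\right) - 110\right) \frac{1}{-9} \left(-11\right) = \left(-4 - 110\right) \left(\left(- \frac{1}{9}\right) \left(-11\right)\right) = \left(-114\right) \frac{11}{9} = - \frac{418}{3}$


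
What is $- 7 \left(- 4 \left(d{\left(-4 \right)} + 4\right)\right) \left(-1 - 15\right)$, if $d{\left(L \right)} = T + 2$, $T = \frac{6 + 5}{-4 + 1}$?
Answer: $- \frac{3136}{3} \approx -1045.3$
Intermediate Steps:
$T = - \frac{11}{3}$ ($T = \frac{11}{-3} = 11 \left(- \frac{1}{3}\right) = - \frac{11}{3} \approx -3.6667$)
$d{\left(L \right)} = - \frac{5}{3}$ ($d{\left(L \right)} = - \frac{11}{3} + 2 = - \frac{5}{3}$)
$- 7 \left(- 4 \left(d{\left(-4 \right)} + 4\right)\right) \left(-1 - 15\right) = - 7 \left(- 4 \left(- \frac{5}{3} + 4\right)\right) \left(-1 - 15\right) = - 7 \left(\left(-4\right) \frac{7}{3}\right) \left(-1 - 15\right) = \left(-7\right) \left(- \frac{28}{3}\right) \left(-16\right) = \frac{196}{3} \left(-16\right) = - \frac{3136}{3}$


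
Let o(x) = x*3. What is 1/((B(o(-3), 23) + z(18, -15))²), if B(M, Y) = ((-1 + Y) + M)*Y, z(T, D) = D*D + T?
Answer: 1/293764 ≈ 3.4041e-6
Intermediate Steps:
o(x) = 3*x
z(T, D) = T + D² (z(T, D) = D² + T = T + D²)
B(M, Y) = Y*(-1 + M + Y) (B(M, Y) = (-1 + M + Y)*Y = Y*(-1 + M + Y))
1/((B(o(-3), 23) + z(18, -15))²) = 1/((23*(-1 + 3*(-3) + 23) + (18 + (-15)²))²) = 1/((23*(-1 - 9 + 23) + (18 + 225))²) = 1/((23*13 + 243)²) = 1/((299 + 243)²) = 1/(542²) = 1/293764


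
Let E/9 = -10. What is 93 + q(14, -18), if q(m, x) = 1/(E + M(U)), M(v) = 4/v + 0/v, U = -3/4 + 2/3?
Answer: 12833/138 ≈ 92.993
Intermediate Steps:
E = -90 (E = 9*(-10) = -90)
U = -1/12 (U = -3*¼ + 2*(⅓) = -¾ + ⅔ = -1/12 ≈ -0.083333)
M(v) = 4/v (M(v) = 4/v + 0 = 4/v)
q(m, x) = -1/138 (q(m, x) = 1/(-90 + 4/(-1/12)) = 1/(-90 + 4*(-12)) = 1/(-90 - 48) = 1/(-138) = -1/138)
93 + q(14, -18) = 93 - 1/138 = 12833/138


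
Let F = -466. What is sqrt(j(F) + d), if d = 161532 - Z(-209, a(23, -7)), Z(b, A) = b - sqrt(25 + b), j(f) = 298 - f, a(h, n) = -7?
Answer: sqrt(162505 + 2*I*sqrt(46)) ≈ 403.12 + 0.017*I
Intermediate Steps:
d = 161741 + 2*I*sqrt(46) (d = 161532 - (-209 - sqrt(25 - 209)) = 161532 - (-209 - sqrt(-184)) = 161532 - (-209 - 2*I*sqrt(46)) = 161532 + (209 + 2*I*sqrt(46)) = 161741 + 2*I*sqrt(46) ≈ 1.6174e+5 + 13.565*I)
sqrt(j(F) + d) = sqrt((298 - 1*(-466)) + (161741 + 2*I*sqrt(46))) = sqrt((298 + 466) + (161741 + 2*I*sqrt(46))) = sqrt(764 + (161741 + 2*I*sqrt(46))) = sqrt(162505 + 2*I*sqrt(46))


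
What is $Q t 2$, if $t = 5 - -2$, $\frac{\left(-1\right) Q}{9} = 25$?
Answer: $-3150$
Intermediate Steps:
$Q = -225$ ($Q = \left(-9\right) 25 = -225$)
$t = 7$ ($t = 5 + 2 = 7$)
$Q t 2 = \left(-225\right) 7 \cdot 2 = \left(-1575\right) 2 = -3150$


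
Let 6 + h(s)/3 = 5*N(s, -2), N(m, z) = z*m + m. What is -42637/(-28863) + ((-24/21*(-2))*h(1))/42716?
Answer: 3183433745/2157595839 ≈ 1.4755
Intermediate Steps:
N(m, z) = m + m*z (N(m, z) = m*z + m = m + m*z)
h(s) = -18 - 15*s (h(s) = -18 + 3*(5*(s*(1 - 2))) = -18 + 3*(5*(s*(-1))) = -18 + 3*(5*(-s)) = -18 + 3*(-5*s) = -18 - 15*s)
-42637/(-28863) + ((-24/21*(-2))*h(1))/42716 = -42637/(-28863) + ((-24/21*(-2))*(-18 - 15*1))/42716 = -42637*(-1/28863) + ((-24*1/21*(-2))*(-18 - 15))*(1/42716) = 42637/28863 + (-8/7*(-2)*(-33))*(1/42716) = 42637/28863 + ((16/7)*(-33))*(1/42716) = 42637/28863 - 528/7*1/42716 = 42637/28863 - 132/74753 = 3183433745/2157595839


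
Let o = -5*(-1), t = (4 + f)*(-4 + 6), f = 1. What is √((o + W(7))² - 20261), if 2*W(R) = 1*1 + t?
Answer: I*√80603/2 ≈ 141.95*I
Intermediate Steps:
t = 10 (t = (4 + 1)*(-4 + 6) = 5*2 = 10)
o = 5
W(R) = 11/2 (W(R) = (1*1 + 10)/2 = (1 + 10)/2 = (½)*11 = 11/2)
√((o + W(7))² - 20261) = √((5 + 11/2)² - 20261) = √((21/2)² - 20261) = √(441/4 - 20261) = √(-80603/4) = I*√80603/2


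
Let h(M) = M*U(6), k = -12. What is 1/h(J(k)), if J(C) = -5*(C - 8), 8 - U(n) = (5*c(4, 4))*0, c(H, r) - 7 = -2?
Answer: 1/800 ≈ 0.0012500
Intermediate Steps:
c(H, r) = 5 (c(H, r) = 7 - 2 = 5)
U(n) = 8 (U(n) = 8 - 5*5*0 = 8 - 25*0 = 8 - 1*0 = 8 + 0 = 8)
J(C) = 40 - 5*C (J(C) = -5*(-8 + C) = 40 - 5*C)
h(M) = 8*M (h(M) = M*8 = 8*M)
1/h(J(k)) = 1/(8*(40 - 5*(-12))) = 1/(8*(40 + 60)) = 1/(8*100) = 1/800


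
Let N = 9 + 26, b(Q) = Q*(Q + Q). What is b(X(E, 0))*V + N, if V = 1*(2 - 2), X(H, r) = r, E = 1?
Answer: 35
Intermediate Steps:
V = 0 (V = 1*0 = 0)
b(Q) = 2*Q² (b(Q) = Q*(2*Q) = 2*Q²)
N = 35
b(X(E, 0))*V + N = (2*0²)*0 + 35 = (2*0)*0 + 35 = 0*0 + 35 = 0 + 35 = 35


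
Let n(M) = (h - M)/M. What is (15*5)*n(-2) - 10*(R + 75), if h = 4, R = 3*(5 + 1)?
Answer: -1155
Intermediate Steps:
R = 18 (R = 3*6 = 18)
n(M) = (4 - M)/M
(15*5)*n(-2) - 10*(R + 75) = (15*5)*((4 - 1*(-2))/(-2)) - 10*(18 + 75) = 75*(-(4 + 2)/2) - 10*93 = 75*(-1/2*6) - 930 = 75*(-3) - 930 = -225 - 930 = -1155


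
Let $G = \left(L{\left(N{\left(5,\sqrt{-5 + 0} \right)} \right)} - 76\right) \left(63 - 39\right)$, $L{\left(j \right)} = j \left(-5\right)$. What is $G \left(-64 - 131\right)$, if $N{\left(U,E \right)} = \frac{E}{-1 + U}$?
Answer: $355680 + 5850 i \sqrt{5} \approx 3.5568 \cdot 10^{5} + 13081.0 i$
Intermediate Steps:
$L{\left(j \right)} = - 5 j$
$G = -1824 - 30 i \sqrt{5}$ ($G = \left(- 5 \frac{\sqrt{-5 + 0}}{-1 + 5} - 76\right) \left(63 - 39\right) = \left(- 5 \frac{\sqrt{-5}}{4} - 76\right) 24 = \left(- 5 i \sqrt{5} \cdot \frac{1}{4} - 76\right) 24 = \left(- 5 \frac{i \sqrt{5}}{4} - 76\right) 24 = \left(- \frac{5 i \sqrt{5}}{4} - 76\right) 24 = \left(-76 - \frac{5 i \sqrt{5}}{4}\right) 24 = -1824 - 30 i \sqrt{5} \approx -1824.0 - 67.082 i$)
$G \left(-64 - 131\right) = \left(-1824 - 30 i \sqrt{5}\right) \left(-64 - 131\right) = \left(-1824 - 30 i \sqrt{5}\right) \left(-195\right) = 355680 + 5850 i \sqrt{5}$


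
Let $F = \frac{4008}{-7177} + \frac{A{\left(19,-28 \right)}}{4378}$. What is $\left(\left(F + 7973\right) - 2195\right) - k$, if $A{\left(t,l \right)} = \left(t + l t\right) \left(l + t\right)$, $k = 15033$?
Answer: $- \frac{290784895845}{31420906} \approx -9254.5$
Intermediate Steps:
$A{\left(t,l \right)} = \left(l + t\right) \left(t + l t\right)$
$F = \frac{15589185}{31420906}$ ($F = \frac{4008}{-7177} + \frac{19 \left(-28 + 19 + \left(-28\right)^{2} - 532\right)}{4378} = 4008 \left(- \frac{1}{7177}\right) + 19 \left(-28 + 19 + 784 - 532\right) \frac{1}{4378} = - \frac{4008}{7177} + 19 \cdot 243 \cdot \frac{1}{4378} = - \frac{4008}{7177} + 4617 \cdot \frac{1}{4378} = - \frac{4008}{7177} + \frac{4617}{4378} = \frac{15589185}{31420906} \approx 0.49614$)
$\left(\left(F + 7973\right) - 2195\right) - k = \left(\left(\frac{15589185}{31420906} + 7973\right) - 2195\right) - 15033 = \left(\frac{250534472723}{31420906} - 2195\right) - 15033 = \frac{181565584053}{31420906} - 15033 = - \frac{290784895845}{31420906}$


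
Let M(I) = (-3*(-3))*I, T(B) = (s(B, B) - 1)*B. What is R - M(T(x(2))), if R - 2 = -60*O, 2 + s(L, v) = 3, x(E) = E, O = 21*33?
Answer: -41578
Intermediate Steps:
O = 693
s(L, v) = 1 (s(L, v) = -2 + 3 = 1)
T(B) = 0 (T(B) = (1 - 1)*B = 0*B = 0)
M(I) = 9*I
R = -41578 (R = 2 - 60*693 = 2 - 41580 = -41578)
R - M(T(x(2))) = -41578 - 9*0 = -41578 - 1*0 = -41578 + 0 = -41578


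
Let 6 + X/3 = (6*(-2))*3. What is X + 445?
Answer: 319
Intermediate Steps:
X = -126 (X = -18 + 3*((6*(-2))*3) = -18 + 3*(-12*3) = -18 + 3*(-36) = -18 - 108 = -126)
X + 445 = -126 + 445 = 319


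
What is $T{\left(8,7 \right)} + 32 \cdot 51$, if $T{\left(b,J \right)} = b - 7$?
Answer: $1633$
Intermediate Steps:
$T{\left(b,J \right)} = -7 + b$ ($T{\left(b,J \right)} = b - 7 = -7 + b$)
$T{\left(8,7 \right)} + 32 \cdot 51 = \left(-7 + 8\right) + 32 \cdot 51 = 1 + 1632 = 1633$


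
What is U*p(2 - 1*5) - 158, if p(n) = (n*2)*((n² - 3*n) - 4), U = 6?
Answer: -662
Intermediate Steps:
p(n) = 2*n*(-4 + n² - 3*n) (p(n) = (2*n)*(-4 + n² - 3*n) = 2*n*(-4 + n² - 3*n))
U*p(2 - 1*5) - 158 = 6*(2*(2 - 1*5)*(-4 + (2 - 1*5)² - 3*(2 - 1*5))) - 158 = 6*(2*(2 - 5)*(-4 + (2 - 5)² - 3*(2 - 5))) - 158 = 6*(2*(-3)*(-4 + (-3)² - 3*(-3))) - 158 = 6*(2*(-3)*(-4 + 9 + 9)) - 158 = 6*(2*(-3)*14) - 158 = 6*(-84) - 158 = -504 - 158 = -662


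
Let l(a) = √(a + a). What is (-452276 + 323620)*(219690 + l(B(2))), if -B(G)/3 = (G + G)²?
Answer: -28264436640 - 514624*I*√6 ≈ -2.8264e+10 - 1.2606e+6*I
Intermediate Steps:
B(G) = -12*G² (B(G) = -3*(G + G)² = -3*4*G² = -12*G²)
l(a) = √2*√a (l(a) = √(2*a) = √2*√a)
(-452276 + 323620)*(219690 + l(B(2))) = (-452276 + 323620)*(219690 + √2*√(-12*2²)) = -128656*(219690 + √2*√(-12*4)) = -128656*(219690 + √2*√(-48)) = -128656*(219690 + √2*(4*I*√3)) = -128656*(219690 + 4*I*√6) = -28264436640 - 514624*I*√6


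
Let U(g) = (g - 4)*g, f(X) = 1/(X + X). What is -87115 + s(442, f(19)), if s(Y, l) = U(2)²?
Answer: -87099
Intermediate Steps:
f(X) = 1/(2*X)
U(g) = g*(-4 + g) (U(g) = (-4 + g)*g = g*(-4 + g))
s(Y, l) = 16 (s(Y, l) = (2*(-4 + 2))² = (2*(-2))² = (-4)² = 16)
-87115 + s(442, f(19)) = -87115 + 16 = -87099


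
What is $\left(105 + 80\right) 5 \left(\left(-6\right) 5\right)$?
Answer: $-27750$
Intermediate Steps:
$\left(105 + 80\right) 5 \left(\left(-6\right) 5\right) = 185 \cdot 5 \left(-30\right) = 185 \left(-150\right) = -27750$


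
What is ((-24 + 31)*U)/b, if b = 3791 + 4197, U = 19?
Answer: 133/7988 ≈ 0.016650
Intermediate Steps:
b = 7988
((-24 + 31)*U)/b = ((-24 + 31)*19)/7988 = (7*19)*(1/7988) = 133*(1/7988) = 133/7988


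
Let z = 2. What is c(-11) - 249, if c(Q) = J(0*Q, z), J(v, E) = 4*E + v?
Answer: -241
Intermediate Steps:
J(v, E) = v + 4*E
c(Q) = 8 (c(Q) = 0*Q + 4*2 = 0 + 8 = 8)
c(-11) - 249 = 8 - 249 = -241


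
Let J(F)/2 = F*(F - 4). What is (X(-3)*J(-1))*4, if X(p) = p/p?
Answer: 40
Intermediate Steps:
X(p) = 1
J(F) = 2*F*(-4 + F) (J(F) = 2*(F*(F - 4)) = 2*(F*(-4 + F)) = 2*F*(-4 + F))
(X(-3)*J(-1))*4 = (1*(2*(-1)*(-4 - 1)))*4 = (1*(2*(-1)*(-5)))*4 = (1*10)*4 = 10*4 = 40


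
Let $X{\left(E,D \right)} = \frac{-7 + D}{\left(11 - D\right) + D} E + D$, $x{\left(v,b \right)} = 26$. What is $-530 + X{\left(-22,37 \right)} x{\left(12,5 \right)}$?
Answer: $-1128$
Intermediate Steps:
$X{\left(E,D \right)} = D + E \left(- \frac{7}{11} + \frac{D}{11}\right)$ ($X{\left(E,D \right)} = \frac{-7 + D}{11} E + D = \left(-7 + D\right) \frac{1}{11} E + D = \left(- \frac{7}{11} + \frac{D}{11}\right) E + D = E \left(- \frac{7}{11} + \frac{D}{11}\right) + D = D + E \left(- \frac{7}{11} + \frac{D}{11}\right)$)
$-530 + X{\left(-22,37 \right)} x{\left(12,5 \right)} = -530 + \left(37 - -14 + \frac{1}{11} \cdot 37 \left(-22\right)\right) 26 = -530 + \left(37 + 14 - 74\right) 26 = -530 - 598 = -1128$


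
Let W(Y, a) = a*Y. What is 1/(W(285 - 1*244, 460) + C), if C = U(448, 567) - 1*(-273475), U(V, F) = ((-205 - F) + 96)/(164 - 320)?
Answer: 3/877018 ≈ 3.4207e-6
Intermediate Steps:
U(V, F) = 109/156 + F/156 (U(V, F) = (-109 - F)/(-156) = (-109 - F)*(-1/156) = 109/156 + F/156)
W(Y, a) = Y*a
C = 820438/3 (C = (109/156 + (1/156)*567) - 1*(-273475) = (109/156 + 189/52) + 273475 = 13/3 + 273475 = 820438/3 ≈ 2.7348e+5)
1/(W(285 - 1*244, 460) + C) = 1/((285 - 1*244)*460 + 820438/3) = 1/((285 - 244)*460 + 820438/3) = 1/(41*460 + 820438/3) = 1/(18860 + 820438/3) = 1/(877018/3) = 3/877018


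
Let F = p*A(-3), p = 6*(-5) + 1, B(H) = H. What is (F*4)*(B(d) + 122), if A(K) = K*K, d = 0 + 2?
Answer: -129456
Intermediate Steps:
d = 2
A(K) = K²
p = -29 (p = -30 + 1 = -29)
F = -261 (F = -29*(-3)² = -29*9 = -261)
(F*4)*(B(d) + 122) = (-261*4)*(2 + 122) = -1044*124 = -129456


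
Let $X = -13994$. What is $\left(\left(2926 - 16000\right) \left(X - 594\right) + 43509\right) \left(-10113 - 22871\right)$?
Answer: $-6292259420664$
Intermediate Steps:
$\left(\left(2926 - 16000\right) \left(X - 594\right) + 43509\right) \left(-10113 - 22871\right) = \left(\left(2926 - 16000\right) \left(-13994 - 594\right) + 43509\right) \left(-10113 - 22871\right) = \left(\left(-13074\right) \left(-14588\right) + 43509\right) \left(-32984\right) = \left(190723512 + 43509\right) \left(-32984\right) = 190767021 \left(-32984\right) = -6292259420664$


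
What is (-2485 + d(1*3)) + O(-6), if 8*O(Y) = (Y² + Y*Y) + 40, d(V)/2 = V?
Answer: -2465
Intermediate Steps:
d(V) = 2*V
O(Y) = 5 + Y²/4 (O(Y) = ((Y² + Y*Y) + 40)/8 = ((Y² + Y²) + 40)/8 = (2*Y² + 40)/8 = (40 + 2*Y²)/8 = 5 + Y²/4)
(-2485 + d(1*3)) + O(-6) = (-2485 + 2*(1*3)) + (5 + (¼)*(-6)²) = (-2485 + 2*3) + (5 + (¼)*36) = (-2485 + 6) + (5 + 9) = -2479 + 14 = -2465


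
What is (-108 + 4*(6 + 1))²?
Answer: 6400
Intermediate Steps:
(-108 + 4*(6 + 1))² = (-108 + 4*7)² = (-108 + 28)² = (-80)² = 6400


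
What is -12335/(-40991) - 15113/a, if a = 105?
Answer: -88314544/614865 ≈ -143.63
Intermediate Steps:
-12335/(-40991) - 15113/a = -12335/(-40991) - 15113/105 = -12335*(-1/40991) - 15113*1/105 = 12335/40991 - 2159/15 = -88314544/614865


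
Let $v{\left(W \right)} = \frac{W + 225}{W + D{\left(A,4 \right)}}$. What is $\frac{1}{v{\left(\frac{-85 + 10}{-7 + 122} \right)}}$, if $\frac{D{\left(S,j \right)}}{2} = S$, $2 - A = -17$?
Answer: $\frac{859}{5160} \approx 0.16647$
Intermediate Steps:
$A = 19$ ($A = 2 - -17 = 2 + 17 = 19$)
$D{\left(S,j \right)} = 2 S$
$v{\left(W \right)} = \frac{225 + W}{38 + W}$ ($v{\left(W \right)} = \frac{W + 225}{W + 2 \cdot 19} = \frac{225 + W}{W + 38} = \frac{225 + W}{38 + W}$)
$\frac{1}{v{\left(\frac{-85 + 10}{-7 + 122} \right)}} = \frac{1}{\frac{1}{38 + \frac{-85 + 10}{-7 + 122}} \left(225 + \frac{-85 + 10}{-7 + 122}\right)} = \frac{1}{\frac{1}{38 - \frac{75}{115}} \left(225 - \frac{75}{115}\right)} = \frac{1}{\frac{1}{38 - \frac{15}{23}} \left(225 - \frac{15}{23}\right)} = \frac{1}{\frac{1}{\frac{859}{23}} \cdot \frac{5160}{23}} = \frac{1}{\frac{23}{859} \cdot \frac{5160}{23}} = \frac{1}{\frac{5160}{859}} = \frac{859}{5160}$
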